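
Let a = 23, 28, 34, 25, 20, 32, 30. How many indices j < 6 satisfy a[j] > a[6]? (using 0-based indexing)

2

The element at index 6 is 30.
Elements before it: 23, 28, 34, 25, 20, 32
Those larger than 30: 34, 32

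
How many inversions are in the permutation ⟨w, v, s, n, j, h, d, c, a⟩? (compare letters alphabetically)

Count, for each position, how many later elements it exceeds:
w: 8
v: 7
s: 6
n: 5
j: 4
h: 3
d: 2
c: 1
a: 0
Sum: 8 + 7 + 6 + 5 + 4 + 3 + 2 + 1 + 0 = 36

36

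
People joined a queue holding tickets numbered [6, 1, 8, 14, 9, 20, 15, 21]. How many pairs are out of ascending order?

Element-by-element contributions:
6: 1
1: 0
8: 0
14: 1
9: 0
20: 1
15: 0
21: 0
Sum: 1 + 0 + 0 + 1 + 0 + 1 + 0 + 0 = 3

3 inversions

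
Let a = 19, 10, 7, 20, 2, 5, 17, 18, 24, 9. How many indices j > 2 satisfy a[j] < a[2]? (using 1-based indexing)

4

The element at index 2 is 10.
Elements after it: 7, 20, 2, 5, 17, 18, 24, 9
Those smaller than 10: 7, 2, 5, 9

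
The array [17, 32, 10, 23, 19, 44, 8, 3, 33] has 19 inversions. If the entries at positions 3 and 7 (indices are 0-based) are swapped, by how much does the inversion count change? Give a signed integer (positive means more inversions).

Positions 3 and 7 hold 23 and 3; after swapping, the array is [17, 32, 10, 3, 19, 44, 8, 23, 33].
Sweep left to right; for each value list the smaller values that follow it:
17: 3
32: 5
10: 2
3: 0
19: 1
44: 3
8: 0
23: 0
33: 0
Sum: 3 + 5 + 2 + 0 + 1 + 3 + 0 + 0 + 0 = 14
Change: 14 − 19 = -5

-5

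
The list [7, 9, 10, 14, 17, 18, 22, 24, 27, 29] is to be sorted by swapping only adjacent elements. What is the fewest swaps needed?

0

Minimum adjacent swaps = number of inversions (each swap of adjacent out-of-order elements removes one inversion and no swap can remove more).
Count inversions — for each element, later elements that are smaller:
7: none → 0
9: none → 0
10: none → 0
14: none → 0
17: none → 0
18: none → 0
22: none → 0
24: none → 0
27: none → 0
29: none → 0
Total inversions: 0 + 0 + 0 + 0 + 0 + 0 + 0 + 0 + 0 + 0 = 0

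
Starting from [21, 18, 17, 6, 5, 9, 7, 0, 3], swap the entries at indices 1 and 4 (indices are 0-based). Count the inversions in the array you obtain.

Positions 1 and 4 hold 18 and 5; after swapping, the array is [21, 5, 17, 6, 18, 9, 7, 0, 3].
Count, for each position, how many later elements it exceeds:
21: 8
5: 2
17: 5
6: 2
18: 4
9: 3
7: 2
0: 0
3: 0
Sum: 8 + 2 + 5 + 2 + 4 + 3 + 2 + 0 + 0 = 26

26 inversions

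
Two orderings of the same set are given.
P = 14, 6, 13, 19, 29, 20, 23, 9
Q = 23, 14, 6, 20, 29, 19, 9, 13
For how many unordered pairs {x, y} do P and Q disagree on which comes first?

Assign each item its position (1..8) in the first ordering, then rewrite the second ordering as that position sequence:
positions: 14→1, 6→2, 13→3, 19→4, 29→5, 20→6, 23→7, 9→8
second ordering as positions: [7, 1, 2, 6, 5, 4, 8, 3]
Discordant pairs = inversions in this position sequence.
7: 1, 2, 6, 5, 4, 3 → 6
1: 0
2: 0
6: 5, 4, 3 → 3
5: 4, 3 → 2
4: 3 → 1
8: 3 → 1
3: 0
Total: 6 + 0 + 0 + 3 + 2 + 1 + 1 + 0 = 13

Disagreeing pairs: 13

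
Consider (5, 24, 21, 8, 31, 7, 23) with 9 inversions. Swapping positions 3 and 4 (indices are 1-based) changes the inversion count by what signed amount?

Positions 3 and 4 hold 21 and 8; after swapping, the array is [5, 24, 8, 21, 31, 7, 23].
Sweep left to right; for each value list the smaller values that follow it:
5 → none → 0
24 → 8, 21, 7, 23 → 4
8 → 7 → 1
21 → 7 → 1
31 → 7, 23 → 2
7 → none → 0
23 → none → 0
Sum: 0 + 4 + 1 + 1 + 2 + 0 + 0 = 8
Change: 8 − 9 = -1

-1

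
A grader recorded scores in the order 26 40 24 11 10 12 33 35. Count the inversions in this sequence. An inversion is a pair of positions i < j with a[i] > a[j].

14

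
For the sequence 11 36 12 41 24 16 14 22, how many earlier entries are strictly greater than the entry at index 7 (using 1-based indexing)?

4 such elements

The element at index 7 is 14.
Elements before it: 11, 36, 12, 41, 24, 16
Those larger than 14: 36, 41, 24, 16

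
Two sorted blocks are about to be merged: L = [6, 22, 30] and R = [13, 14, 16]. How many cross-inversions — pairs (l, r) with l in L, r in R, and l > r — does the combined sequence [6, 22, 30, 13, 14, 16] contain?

Split inversions: 6

Count, for every r in R, how many entries of L exceed r:
r = 13: 22, 30 → 2
r = 14: 22, 30 → 2
r = 16: 22, 30 → 2
Cross-inversions: 2 + 2 + 2 = 6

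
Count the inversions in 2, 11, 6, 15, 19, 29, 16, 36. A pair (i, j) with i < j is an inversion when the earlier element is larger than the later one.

Element-by-element contributions:
2: 0
11: 1
6: 0
15: 0
19: 1
29: 1
16: 0
36: 0
Sum: 0 + 1 + 0 + 0 + 1 + 1 + 0 + 0 = 3

There are 3 out-of-order pairs.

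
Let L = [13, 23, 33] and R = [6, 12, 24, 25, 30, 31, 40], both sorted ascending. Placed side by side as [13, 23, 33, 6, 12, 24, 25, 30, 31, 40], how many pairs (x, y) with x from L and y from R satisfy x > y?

Take each right-half value and tally the left-half values above it:
r = 6: 13, 23, 33 → 3
r = 12: 13, 23, 33 → 3
r = 24: 33 → 1
r = 25: 33 → 1
r = 30: 33 → 1
r = 31: 33 → 1
r = 40: none → 0
Cross-inversions: 3 + 3 + 1 + 1 + 1 + 1 + 0 = 10

There are 10 split inversions.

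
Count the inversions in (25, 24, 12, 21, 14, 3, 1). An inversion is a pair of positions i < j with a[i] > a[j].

19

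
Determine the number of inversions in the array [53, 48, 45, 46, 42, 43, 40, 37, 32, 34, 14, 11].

Count, for each position, how many later elements it exceeds:
53: 11
48: 10
45: 8
46: 8
42: 6
43: 6
40: 5
37: 4
32: 2
34: 2
14: 1
11: 0
Sum: 11 + 10 + 8 + 8 + 6 + 6 + 5 + 4 + 2 + 2 + 1 + 0 = 63

63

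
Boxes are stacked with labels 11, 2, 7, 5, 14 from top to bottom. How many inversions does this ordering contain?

For each element, count later entries that are smaller:
11 → 2, 7, 5 → 3
2 → none → 0
7 → 5 → 1
5 → none → 0
14 → none → 0
Sum: 3 + 0 + 1 + 0 + 0 = 4

4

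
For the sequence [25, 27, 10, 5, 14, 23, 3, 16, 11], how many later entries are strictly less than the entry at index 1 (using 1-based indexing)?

7

The element at index 1 is 25.
Elements after it: 27, 10, 5, 14, 23, 3, 16, 11
Those smaller than 25: 10, 5, 14, 23, 3, 16, 11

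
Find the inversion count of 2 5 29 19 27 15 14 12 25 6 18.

27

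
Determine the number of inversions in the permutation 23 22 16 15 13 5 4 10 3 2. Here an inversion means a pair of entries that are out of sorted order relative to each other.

Sweep left to right; for each value list the smaller values that follow it:
23: 9
22: 8
16: 7
15: 6
13: 5
5: 3
4: 2
10: 2
3: 1
2: 0
Sum: 9 + 8 + 7 + 6 + 5 + 3 + 2 + 2 + 1 + 0 = 43

There are 43 out-of-order pairs.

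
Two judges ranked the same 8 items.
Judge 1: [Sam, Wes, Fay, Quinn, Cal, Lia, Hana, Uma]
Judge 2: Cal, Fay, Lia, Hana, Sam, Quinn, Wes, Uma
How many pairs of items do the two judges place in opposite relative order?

Assign each item its position (1..8) in the first ordering, then rewrite the second ordering as that position sequence:
positions: Sam→1, Wes→2, Fay→3, Quinn→4, Cal→5, Lia→6, Hana→7, Uma→8
second ordering as positions: [5, 3, 6, 7, 1, 4, 2, 8]
Discordant pairs = inversions in this position sequence.
5: 3, 1, 4, 2 → 4
3: 1, 2 → 2
6: 1, 4, 2 → 3
7: 1, 4, 2 → 3
1: 0
4: 2 → 1
2: 0
8: 0
Total: 4 + 2 + 3 + 3 + 0 + 1 + 0 + 0 = 13

13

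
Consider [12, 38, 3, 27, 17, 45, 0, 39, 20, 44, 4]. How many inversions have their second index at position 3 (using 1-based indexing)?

2

The element at index 3 is 3.
Elements before it: 12, 38
Those larger than 3: 12, 38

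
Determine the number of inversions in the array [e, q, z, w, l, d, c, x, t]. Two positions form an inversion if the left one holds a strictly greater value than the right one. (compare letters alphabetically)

19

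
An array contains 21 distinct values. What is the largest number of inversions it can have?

210 inversions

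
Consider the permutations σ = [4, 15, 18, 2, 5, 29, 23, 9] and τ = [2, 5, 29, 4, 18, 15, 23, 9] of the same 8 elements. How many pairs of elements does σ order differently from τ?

Assign each item its position (1..8) in the first ordering, then rewrite the second ordering as that position sequence:
positions: 4→1, 15→2, 18→3, 2→4, 5→5, 29→6, 23→7, 9→8
second ordering as positions: [4, 5, 6, 1, 3, 2, 7, 8]
Discordant pairs = inversions in this position sequence.
4: 1, 3, 2 → 3
5: 1, 3, 2 → 3
6: 1, 3, 2 → 3
1: 0
3: 2 → 1
2: 0
7: 0
8: 0
Total: 3 + 3 + 3 + 0 + 1 + 0 + 0 + 0 = 10

10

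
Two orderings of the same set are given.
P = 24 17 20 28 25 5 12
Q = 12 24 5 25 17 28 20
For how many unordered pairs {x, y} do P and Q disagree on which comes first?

Assign each item its position (1..7) in the first ordering, then rewrite the second ordering as that position sequence:
positions: 24→1, 17→2, 20→3, 28→4, 25→5, 5→6, 12→7
second ordering as positions: [7, 1, 6, 5, 2, 4, 3]
Discordant pairs = inversions in this position sequence.
7: 1, 6, 5, 2, 4, 3 → 6
1: 0
6: 5, 2, 4, 3 → 4
5: 2, 4, 3 → 3
2: 0
4: 3 → 1
3: 0
Total: 6 + 0 + 4 + 3 + 0 + 1 + 0 = 14

14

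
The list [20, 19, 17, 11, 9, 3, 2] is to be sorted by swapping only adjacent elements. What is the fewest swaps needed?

21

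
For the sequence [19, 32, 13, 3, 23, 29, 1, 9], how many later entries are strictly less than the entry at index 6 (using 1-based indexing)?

2 such elements

The element at index 6 is 29.
Elements after it: 1, 9
Those smaller than 29: 1, 9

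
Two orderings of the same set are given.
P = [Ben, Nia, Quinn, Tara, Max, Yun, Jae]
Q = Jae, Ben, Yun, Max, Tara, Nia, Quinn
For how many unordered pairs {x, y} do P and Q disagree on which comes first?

Assign each item its position (1..7) in the first ordering, then rewrite the second ordering as that position sequence:
positions: Ben→1, Nia→2, Quinn→3, Tara→4, Max→5, Yun→6, Jae→7
second ordering as positions: [7, 1, 6, 5, 4, 2, 3]
Discordant pairs = inversions in this position sequence.
7: 1, 6, 5, 4, 2, 3 → 6
1: 0
6: 5, 4, 2, 3 → 4
5: 4, 2, 3 → 3
4: 2, 3 → 2
2: 0
3: 0
Total: 6 + 0 + 4 + 3 + 2 + 0 + 0 = 15

15 disagreeing pairs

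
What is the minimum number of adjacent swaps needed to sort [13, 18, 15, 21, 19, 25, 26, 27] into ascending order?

2

Each adjacent swap fixes exactly one inversion, so the minimum swap count equals the number of inversions.
Count inversions — for each element, later elements that are smaller:
13: none → 0
18: 15 → 1
15: none → 0
21: 19 → 1
19: none → 0
25: none → 0
26: none → 0
27: none → 0
Total inversions: 0 + 1 + 0 + 1 + 0 + 0 + 0 + 0 = 2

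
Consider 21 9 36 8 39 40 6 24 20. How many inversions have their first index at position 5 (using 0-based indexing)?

3 such elements

The element at index 5 is 40.
Elements after it: 6, 24, 20
Those smaller than 40: 6, 24, 20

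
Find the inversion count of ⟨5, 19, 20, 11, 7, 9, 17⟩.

Listing every pair i<j with a[i]>a[j] (using 0-based positions):
(1,3): 19 > 11
(1,4): 19 > 7
(1,5): 19 > 9
(1,6): 19 > 17
(2,3): 20 > 11
(2,4): 20 > 7
(2,5): 20 > 9
(2,6): 20 > 17
(3,4): 11 > 7
(3,5): 11 > 9
That's 10 pairs.

10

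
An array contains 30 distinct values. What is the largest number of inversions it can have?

A reversed (strictly descending) arrangement makes every pair an inversion, giving C(30, 2) inversions.
C(30, 2) = 30·29/2 = 435

435 inversions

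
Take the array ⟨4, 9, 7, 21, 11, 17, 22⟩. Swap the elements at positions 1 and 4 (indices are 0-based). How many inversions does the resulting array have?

4

Positions 1 and 4 hold 9 and 11; after swapping, the array is [4, 11, 7, 21, 9, 17, 22].
For each element, count later entries that are smaller:
4 → none → 0
11 → 7, 9 → 2
7 → none → 0
21 → 9, 17 → 2
9 → none → 0
17 → none → 0
22 → none → 0
Sum: 0 + 2 + 0 + 2 + 0 + 0 + 0 = 4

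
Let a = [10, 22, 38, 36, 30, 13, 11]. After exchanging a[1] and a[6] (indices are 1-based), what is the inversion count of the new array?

Positions 1 and 6 hold 10 and 13; after swapping, the array is [13, 22, 38, 36, 30, 10, 11].
For each element, count later entries that are smaller:
13: 2
22: 2
38: 4
36: 3
30: 2
10: 0
11: 0
Sum: 2 + 2 + 4 + 3 + 2 + 0 + 0 = 13

13 inversions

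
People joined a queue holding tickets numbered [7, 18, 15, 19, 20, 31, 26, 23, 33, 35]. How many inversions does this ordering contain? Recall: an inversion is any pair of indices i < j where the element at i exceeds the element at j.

4

Sweep left to right; for each value list the smaller values that follow it:
7 → none → 0
18 → 15 → 1
15 → none → 0
19 → none → 0
20 → none → 0
31 → 26, 23 → 2
26 → 23 → 1
23 → none → 0
33 → none → 0
35 → none → 0
Sum: 0 + 1 + 0 + 0 + 0 + 2 + 1 + 0 + 0 + 0 = 4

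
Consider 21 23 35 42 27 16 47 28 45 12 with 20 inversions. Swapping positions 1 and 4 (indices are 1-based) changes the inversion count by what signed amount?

+5

Positions 1 and 4 hold 21 and 42; after swapping, the array is [42, 23, 35, 21, 27, 16, 47, 28, 45, 12].
Count, for each position, how many later elements it exceeds:
42 → 23, 35, 21, 27, 16, 28, 12 → 7
23 → 21, 16, 12 → 3
35 → 21, 27, 16, 28, 12 → 5
21 → 16, 12 → 2
27 → 16, 12 → 2
16 → 12 → 1
47 → 28, 45, 12 → 3
28 → 12 → 1
45 → 12 → 1
12 → none → 0
Sum: 7 + 3 + 5 + 2 + 2 + 1 + 3 + 1 + 1 + 0 = 25
Change: 25 − 20 = +5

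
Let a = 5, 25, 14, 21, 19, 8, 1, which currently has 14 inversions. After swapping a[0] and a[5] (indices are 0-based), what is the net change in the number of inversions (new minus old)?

+1

Positions 0 and 5 hold 5 and 8; after swapping, the array is [8, 25, 14, 21, 19, 5, 1].
For each element, count later entries that are smaller:
8: 2
25: 5
14: 2
21: 3
19: 2
5: 1
1: 0
Sum: 2 + 5 + 2 + 3 + 2 + 1 + 0 = 15
Change: 15 − 14 = +1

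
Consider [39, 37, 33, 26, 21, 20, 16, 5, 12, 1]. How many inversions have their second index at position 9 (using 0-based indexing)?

The element at index 9 is 1.
Elements before it: 39, 37, 33, 26, 21, 20, 16, 5, 12
Those larger than 1: 39, 37, 33, 26, 21, 20, 16, 5, 12

9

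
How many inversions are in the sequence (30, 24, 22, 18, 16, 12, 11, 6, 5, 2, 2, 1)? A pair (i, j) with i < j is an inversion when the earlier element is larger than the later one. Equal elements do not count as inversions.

There are 65 inversions.

Count, for each position, how many later elements it exceeds:
30 → 24, 22, 18, 16, 12, 11, 6, 5, 2, 2, 1 → 11
24 → 22, 18, 16, 12, 11, 6, 5, 2, 2, 1 → 10
22 → 18, 16, 12, 11, 6, 5, 2, 2, 1 → 9
18 → 16, 12, 11, 6, 5, 2, 2, 1 → 8
16 → 12, 11, 6, 5, 2, 2, 1 → 7
12 → 11, 6, 5, 2, 2, 1 → 6
11 → 6, 5, 2, 2, 1 → 5
6 → 5, 2, 2, 1 → 4
5 → 2, 2, 1 → 3
2 → 1 → 1
2 → 1 → 1
1 → none → 0
Sum: 11 + 10 + 9 + 8 + 7 + 6 + 5 + 4 + 3 + 1 + 1 + 0 = 65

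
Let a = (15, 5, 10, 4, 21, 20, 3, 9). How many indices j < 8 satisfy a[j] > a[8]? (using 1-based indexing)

4

The element at index 8 is 9.
Elements before it: 15, 5, 10, 4, 21, 20, 3
Those larger than 9: 15, 10, 21, 20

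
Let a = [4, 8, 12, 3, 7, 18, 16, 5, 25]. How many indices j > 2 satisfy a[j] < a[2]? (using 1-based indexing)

The element at index 2 is 8.
Elements after it: 12, 3, 7, 18, 16, 5, 25
Those smaller than 8: 3, 7, 5

3 such elements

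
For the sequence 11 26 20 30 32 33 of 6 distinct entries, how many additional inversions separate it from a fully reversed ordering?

14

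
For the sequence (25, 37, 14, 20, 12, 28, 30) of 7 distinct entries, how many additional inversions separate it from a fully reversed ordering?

Maximum inversions for 7 distinct elements is C(7, 2) = 7·6/2 = 21.
Current inversions — for each element, count later smaller elements:
25: 3
37: 5
14: 1
20: 1
12: 0
28: 0
30: 0
Current total: 3 + 5 + 1 + 1 + 0 + 0 + 0 = 10
Shortfall: 21 − 10 = 11

11 inversions short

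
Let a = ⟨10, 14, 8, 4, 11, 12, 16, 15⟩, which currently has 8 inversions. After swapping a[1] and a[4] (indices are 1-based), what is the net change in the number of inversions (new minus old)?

-3

Positions 1 and 4 hold 10 and 4; after swapping, the array is [4, 14, 8, 10, 11, 12, 16, 15].
For each element, count later entries that are smaller:
4: 0
14: 4
8: 0
10: 0
11: 0
12: 0
16: 1
15: 0
Sum: 0 + 4 + 0 + 0 + 0 + 0 + 1 + 0 = 5
Change: 5 − 8 = -3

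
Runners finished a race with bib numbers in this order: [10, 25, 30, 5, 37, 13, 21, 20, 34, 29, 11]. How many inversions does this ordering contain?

25 inversions

Sweep left to right; for each value list the smaller values that follow it:
10: 1
25: 5
30: 6
5: 0
37: 6
13: 1
21: 2
20: 1
34: 2
29: 1
11: 0
Sum: 1 + 5 + 6 + 0 + 6 + 1 + 2 + 1 + 2 + 1 + 0 = 25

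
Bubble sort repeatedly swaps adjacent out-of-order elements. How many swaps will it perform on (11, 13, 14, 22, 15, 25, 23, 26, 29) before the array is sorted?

Minimum adjacent swaps = number of inversions (each swap of adjacent out-of-order elements removes one inversion and no swap can remove more).
Count inversions — for each element, later elements that are smaller:
11: none → 0
13: none → 0
14: none → 0
22: 15 → 1
15: none → 0
25: 23 → 1
23: none → 0
26: none → 0
29: none → 0
Total inversions: 0 + 0 + 0 + 1 + 0 + 1 + 0 + 0 + 0 = 2

2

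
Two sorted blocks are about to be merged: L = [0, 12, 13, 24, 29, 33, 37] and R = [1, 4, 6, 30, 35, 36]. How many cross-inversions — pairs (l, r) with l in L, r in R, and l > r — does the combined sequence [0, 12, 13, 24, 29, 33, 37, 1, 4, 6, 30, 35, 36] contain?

There are 22 cross-inversions.

For each element r of the right run, count left-run elements greater than r:
r = 1: 12, 13, 24, 29, 33, 37 → 6
r = 4: 12, 13, 24, 29, 33, 37 → 6
r = 6: 12, 13, 24, 29, 33, 37 → 6
r = 30: 33, 37 → 2
r = 35: 37 → 1
r = 36: 37 → 1
Cross-inversions: 6 + 6 + 6 + 2 + 1 + 1 = 22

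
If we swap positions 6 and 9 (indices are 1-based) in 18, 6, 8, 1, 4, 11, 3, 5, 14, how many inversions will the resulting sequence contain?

Positions 6 and 9 hold 11 and 14; after swapping, the array is [18, 6, 8, 1, 4, 14, 3, 5, 11].
Element-by-element contributions:
18: 8
6: 4
8: 4
1: 0
4: 1
14: 3
3: 0
5: 0
11: 0
Sum: 8 + 4 + 4 + 0 + 1 + 3 + 0 + 0 + 0 = 20

20 inversions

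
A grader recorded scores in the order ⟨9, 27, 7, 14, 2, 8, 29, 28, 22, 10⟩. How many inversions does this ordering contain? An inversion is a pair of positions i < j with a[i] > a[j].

19 out-of-order pairs

For each element, count later entries that are smaller:
9 → 7, 2, 8 → 3
27 → 7, 14, 2, 8, 22, 10 → 6
7 → 2 → 1
14 → 2, 8, 10 → 3
2 → none → 0
8 → none → 0
29 → 28, 22, 10 → 3
28 → 22, 10 → 2
22 → 10 → 1
10 → none → 0
Sum: 3 + 6 + 1 + 3 + 0 + 0 + 3 + 2 + 1 + 0 = 19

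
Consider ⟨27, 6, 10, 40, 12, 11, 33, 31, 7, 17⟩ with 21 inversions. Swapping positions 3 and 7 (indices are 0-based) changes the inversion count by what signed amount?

Positions 3 and 7 hold 40 and 31; after swapping, the array is [27, 6, 10, 31, 12, 11, 33, 40, 7, 17].
Element-by-element contributions:
27: 6
6: 0
10: 1
31: 4
12: 2
11: 1
33: 2
40: 2
7: 0
17: 0
Sum: 6 + 0 + 1 + 4 + 2 + 1 + 2 + 2 + 0 + 0 = 18
Change: 18 − 21 = -3

-3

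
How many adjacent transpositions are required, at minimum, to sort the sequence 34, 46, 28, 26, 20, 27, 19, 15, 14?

33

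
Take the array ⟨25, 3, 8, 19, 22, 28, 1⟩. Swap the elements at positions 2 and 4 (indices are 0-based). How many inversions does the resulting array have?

Positions 2 and 4 hold 8 and 22; after swapping, the array is [25, 3, 22, 19, 8, 28, 1].
For each element, count later entries that are smaller:
25 → 3, 22, 19, 8, 1 → 5
3 → 1 → 1
22 → 19, 8, 1 → 3
19 → 8, 1 → 2
8 → 1 → 1
28 → 1 → 1
1 → none → 0
Sum: 5 + 1 + 3 + 2 + 1 + 1 + 0 = 13

Inversions: 13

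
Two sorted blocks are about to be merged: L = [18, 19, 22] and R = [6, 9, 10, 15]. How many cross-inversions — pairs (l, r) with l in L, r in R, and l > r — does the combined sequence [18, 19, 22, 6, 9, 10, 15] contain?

Take each right-half value and tally the left-half values above it:
r = 6: 18, 19, 22 → 3
r = 9: 18, 19, 22 → 3
r = 10: 18, 19, 22 → 3
r = 15: 18, 19, 22 → 3
Cross-inversions: 3 + 3 + 3 + 3 = 12

There are 12 cross-inversions.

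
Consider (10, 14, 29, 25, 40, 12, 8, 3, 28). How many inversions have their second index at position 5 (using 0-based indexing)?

The element at index 5 is 12.
Elements before it: 10, 14, 29, 25, 40
Those larger than 12: 14, 29, 25, 40

4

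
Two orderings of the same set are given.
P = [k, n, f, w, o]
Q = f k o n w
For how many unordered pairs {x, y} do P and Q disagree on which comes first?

Assign each item its position (1..5) in the first ordering, then rewrite the second ordering as that position sequence:
positions: k→1, n→2, f→3, w→4, o→5
second ordering as positions: [3, 1, 5, 2, 4]
Discordant pairs = inversions in this position sequence.
3: 1, 2 → 2
1: 0
5: 2, 4 → 2
2: 0
4: 0
Total: 2 + 0 + 2 + 0 + 0 = 4

4 disagreeing pairs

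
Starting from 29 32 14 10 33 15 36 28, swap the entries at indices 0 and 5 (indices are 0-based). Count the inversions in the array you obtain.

11

Positions 0 and 5 hold 29 and 15; after swapping, the array is [15, 32, 14, 10, 33, 29, 36, 28].
Sweep left to right; for each value list the smaller values that follow it:
15 → 14, 10 → 2
32 → 14, 10, 29, 28 → 4
14 → 10 → 1
10 → none → 0
33 → 29, 28 → 2
29 → 28 → 1
36 → 28 → 1
28 → none → 0
Sum: 2 + 4 + 1 + 0 + 2 + 1 + 1 + 0 = 11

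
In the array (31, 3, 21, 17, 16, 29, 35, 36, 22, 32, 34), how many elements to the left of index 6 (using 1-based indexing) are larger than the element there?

1

The element at index 6 is 29.
Elements before it: 31, 3, 21, 17, 16
Those larger than 29: 31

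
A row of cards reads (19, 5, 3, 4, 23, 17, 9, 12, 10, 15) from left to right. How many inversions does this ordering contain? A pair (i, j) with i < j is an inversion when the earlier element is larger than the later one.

Element-by-element contributions:
19 → 5, 3, 4, 17, 9, 12, 10, 15 → 8
5 → 3, 4 → 2
3 → none → 0
4 → none → 0
23 → 17, 9, 12, 10, 15 → 5
17 → 9, 12, 10, 15 → 4
9 → none → 0
12 → 10 → 1
10 → none → 0
15 → none → 0
Sum: 8 + 2 + 0 + 0 + 5 + 4 + 0 + 1 + 0 + 0 = 20

20 out-of-order pairs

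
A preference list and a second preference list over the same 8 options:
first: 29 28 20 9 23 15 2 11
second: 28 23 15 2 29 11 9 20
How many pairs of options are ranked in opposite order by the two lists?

Assign each item its position (1..8) in the first ordering, then rewrite the second ordering as that position sequence:
positions: 29→1, 28→2, 20→3, 9→4, 23→5, 15→6, 2→7, 11→8
second ordering as positions: [2, 5, 6, 7, 1, 8, 4, 3]
Discordant pairs = inversions in this position sequence.
2: 1 → 1
5: 1, 4, 3 → 3
6: 1, 4, 3 → 3
7: 1, 4, 3 → 3
1: 0
8: 4, 3 → 2
4: 3 → 1
3: 0
Total: 1 + 3 + 3 + 3 + 0 + 2 + 1 + 0 = 13

13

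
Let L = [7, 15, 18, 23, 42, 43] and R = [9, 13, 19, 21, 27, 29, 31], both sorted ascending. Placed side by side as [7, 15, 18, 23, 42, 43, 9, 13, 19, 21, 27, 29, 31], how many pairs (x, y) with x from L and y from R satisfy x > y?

For each element r of the right run, count left-run elements greater than r:
r = 9: 15, 18, 23, 42, 43 → 5
r = 13: 15, 18, 23, 42, 43 → 5
r = 19: 23, 42, 43 → 3
r = 21: 23, 42, 43 → 3
r = 27: 42, 43 → 2
r = 29: 42, 43 → 2
r = 31: 42, 43 → 2
Cross-inversions: 5 + 5 + 3 + 3 + 2 + 2 + 2 = 22

22 cross-inversions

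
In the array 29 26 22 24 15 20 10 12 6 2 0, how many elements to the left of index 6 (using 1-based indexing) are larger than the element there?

The element at index 6 is 20.
Elements before it: 29, 26, 22, 24, 15
Those larger than 20: 29, 26, 22, 24

4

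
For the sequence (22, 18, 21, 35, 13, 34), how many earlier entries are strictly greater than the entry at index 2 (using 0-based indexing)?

The element at index 2 is 21.
Elements before it: 22, 18
Those larger than 21: 22

1 such element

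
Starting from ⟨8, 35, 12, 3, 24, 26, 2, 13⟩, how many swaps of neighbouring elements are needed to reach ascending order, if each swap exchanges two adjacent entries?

Each adjacent swap fixes exactly one inversion, so the minimum swap count equals the number of inversions.
Count inversions — for each element, later elements that are smaller:
8: 3, 2 → 2
35: 12, 3, 24, 26, 2, 13 → 6
12: 3, 2 → 2
3: 2 → 1
24: 2, 13 → 2
26: 2, 13 → 2
2: none → 0
13: none → 0
Total inversions: 2 + 6 + 2 + 1 + 2 + 2 + 0 + 0 = 15

15 swaps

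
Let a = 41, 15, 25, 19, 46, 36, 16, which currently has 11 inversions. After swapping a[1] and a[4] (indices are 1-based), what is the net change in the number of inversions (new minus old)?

-3

Positions 1 and 4 hold 41 and 19; after swapping, the array is [19, 15, 25, 41, 46, 36, 16].
Sweep left to right; for each value list the smaller values that follow it:
19 → 15, 16 → 2
15 → none → 0
25 → 16 → 1
41 → 36, 16 → 2
46 → 36, 16 → 2
36 → 16 → 1
16 → none → 0
Sum: 2 + 0 + 1 + 2 + 2 + 1 + 0 = 8
Change: 8 − 11 = -3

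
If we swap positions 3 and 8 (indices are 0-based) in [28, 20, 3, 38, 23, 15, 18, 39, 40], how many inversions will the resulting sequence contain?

16 inversions

Positions 3 and 8 hold 38 and 40; after swapping, the array is [28, 20, 3, 40, 23, 15, 18, 39, 38].
Count, for each position, how many later elements it exceeds:
28: 5
20: 3
3: 0
40: 5
23: 2
15: 0
18: 0
39: 1
38: 0
Sum: 5 + 3 + 0 + 5 + 2 + 0 + 0 + 1 + 0 = 16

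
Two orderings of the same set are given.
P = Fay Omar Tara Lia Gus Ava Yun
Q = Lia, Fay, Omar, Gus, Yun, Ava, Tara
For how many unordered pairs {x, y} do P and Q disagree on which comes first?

7

Assign each item its position (1..7) in the first ordering, then rewrite the second ordering as that position sequence:
positions: Fay→1, Omar→2, Tara→3, Lia→4, Gus→5, Ava→6, Yun→7
second ordering as positions: [4, 1, 2, 5, 7, 6, 3]
Discordant pairs = inversions in this position sequence.
4: 1, 2, 3 → 3
1: 0
2: 0
5: 3 → 1
7: 6, 3 → 2
6: 3 → 1
3: 0
Total: 3 + 0 + 0 + 1 + 2 + 1 + 0 = 7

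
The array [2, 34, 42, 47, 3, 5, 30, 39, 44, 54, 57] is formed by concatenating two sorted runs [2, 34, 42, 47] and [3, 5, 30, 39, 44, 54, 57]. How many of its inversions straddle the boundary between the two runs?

12

Take each right-half value and tally the left-half values above it:
r = 3: 34, 42, 47 → 3
r = 5: 34, 42, 47 → 3
r = 30: 34, 42, 47 → 3
r = 39: 42, 47 → 2
r = 44: 47 → 1
r = 54: none → 0
r = 57: none → 0
Cross-inversions: 3 + 3 + 3 + 2 + 1 + 0 + 0 = 12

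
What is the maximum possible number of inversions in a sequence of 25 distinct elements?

A reversed (strictly descending) arrangement makes every pair an inversion, giving C(25, 2) inversions.
C(25, 2) = 25·24/2 = 300

300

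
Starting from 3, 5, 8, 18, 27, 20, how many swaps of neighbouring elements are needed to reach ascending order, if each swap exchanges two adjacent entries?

Each adjacent swap fixes exactly one inversion, so the minimum swap count equals the number of inversions.
Count inversions — for each element, later elements that are smaller:
3: none → 0
5: none → 0
8: none → 0
18: none → 0
27: 20 → 1
20: none → 0
Total inversions: 0 + 0 + 0 + 0 + 1 + 0 = 1

There is 1 adjacent swap.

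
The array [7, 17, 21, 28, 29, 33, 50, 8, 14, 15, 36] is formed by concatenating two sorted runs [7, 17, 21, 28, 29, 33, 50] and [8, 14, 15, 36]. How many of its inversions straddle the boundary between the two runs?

19

For each element r of the right run, count left-run elements greater than r:
r = 8: 17, 21, 28, 29, 33, 50 → 6
r = 14: 17, 21, 28, 29, 33, 50 → 6
r = 15: 17, 21, 28, 29, 33, 50 → 6
r = 36: 50 → 1
Cross-inversions: 6 + 6 + 6 + 1 = 19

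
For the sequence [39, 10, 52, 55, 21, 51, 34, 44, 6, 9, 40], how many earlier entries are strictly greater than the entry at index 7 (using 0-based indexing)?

3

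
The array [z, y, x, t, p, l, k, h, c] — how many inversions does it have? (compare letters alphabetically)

36 inversions

Sweep left to right; for each value list the smaller values that follow it:
z: 8
y: 7
x: 6
t: 5
p: 4
l: 3
k: 2
h: 1
c: 0
Sum: 8 + 7 + 6 + 5 + 4 + 3 + 2 + 1 + 0 = 36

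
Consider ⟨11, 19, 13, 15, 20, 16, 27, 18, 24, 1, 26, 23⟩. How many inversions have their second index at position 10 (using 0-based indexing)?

1

The element at index 10 is 26.
Elements before it: 11, 19, 13, 15, 20, 16, 27, 18, 24, 1
Those larger than 26: 27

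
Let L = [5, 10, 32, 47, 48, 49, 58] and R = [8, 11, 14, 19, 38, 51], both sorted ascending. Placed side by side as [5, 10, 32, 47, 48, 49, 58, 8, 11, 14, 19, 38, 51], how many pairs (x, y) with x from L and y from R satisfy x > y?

There are 26 split inversions.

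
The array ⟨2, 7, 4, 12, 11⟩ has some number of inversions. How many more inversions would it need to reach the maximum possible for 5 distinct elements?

Maximum inversions for 5 distinct elements is C(5, 2) = 5·4/2 = 10.
Current inversions — for each element, count later smaller elements:
2: 0
7: 1
4: 0
12: 1
11: 0
Current total: 0 + 1 + 0 + 1 + 0 = 2
Shortfall: 10 − 2 = 8

8 inversions short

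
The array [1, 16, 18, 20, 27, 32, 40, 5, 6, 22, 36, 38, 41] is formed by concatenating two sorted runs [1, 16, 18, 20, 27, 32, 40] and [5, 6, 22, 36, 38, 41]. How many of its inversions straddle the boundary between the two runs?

For each element r of the right run, count left-run elements greater than r:
r = 5: 16, 18, 20, 27, 32, 40 → 6
r = 6: 16, 18, 20, 27, 32, 40 → 6
r = 22: 27, 32, 40 → 3
r = 36: 40 → 1
r = 38: 40 → 1
r = 41: none → 0
Cross-inversions: 6 + 6 + 3 + 1 + 1 + 0 = 17

17 cross-inversions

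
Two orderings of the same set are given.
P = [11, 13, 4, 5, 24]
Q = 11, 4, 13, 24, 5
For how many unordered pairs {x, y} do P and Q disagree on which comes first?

Disagreeing pairs: 2

Assign each item its position (1..5) in the first ordering, then rewrite the second ordering as that position sequence:
positions: 11→1, 13→2, 4→3, 5→4, 24→5
second ordering as positions: [1, 3, 2, 5, 4]
Discordant pairs = inversions in this position sequence.
1: 0
3: 2 → 1
2: 0
5: 4 → 1
4: 0
Total: 0 + 1 + 0 + 1 + 0 = 2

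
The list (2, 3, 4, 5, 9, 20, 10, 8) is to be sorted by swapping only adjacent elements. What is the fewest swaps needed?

4

Minimum adjacent swaps = number of inversions (each swap of adjacent out-of-order elements removes one inversion and no swap can remove more).
Count inversions — for each element, later elements that are smaller:
2: none → 0
3: none → 0
4: none → 0
5: none → 0
9: 8 → 1
20: 10, 8 → 2
10: 8 → 1
8: none → 0
Total inversions: 0 + 0 + 0 + 0 + 1 + 2 + 1 + 0 = 4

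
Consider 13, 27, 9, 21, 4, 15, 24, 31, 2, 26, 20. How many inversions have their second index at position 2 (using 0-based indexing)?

The element at index 2 is 9.
Elements before it: 13, 27
Those larger than 9: 13, 27

2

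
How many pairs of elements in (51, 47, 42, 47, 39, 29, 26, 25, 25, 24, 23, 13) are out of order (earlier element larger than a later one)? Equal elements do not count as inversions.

63

Element-by-element contributions:
51: 11
47: 9
42: 8
47: 8
39: 7
29: 6
26: 5
25: 3
25: 3
24: 2
23: 1
13: 0
Sum: 11 + 9 + 8 + 8 + 7 + 6 + 5 + 3 + 3 + 2 + 1 + 0 = 63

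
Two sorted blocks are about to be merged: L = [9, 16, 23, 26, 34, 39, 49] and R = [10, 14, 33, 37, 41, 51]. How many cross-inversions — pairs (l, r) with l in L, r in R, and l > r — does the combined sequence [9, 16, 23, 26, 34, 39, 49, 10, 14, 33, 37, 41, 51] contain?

Cross-inversions: 18

For each element r of the right run, count left-run elements greater than r:
r = 10: 16, 23, 26, 34, 39, 49 → 6
r = 14: 16, 23, 26, 34, 39, 49 → 6
r = 33: 34, 39, 49 → 3
r = 37: 39, 49 → 2
r = 41: 49 → 1
r = 51: none → 0
Cross-inversions: 6 + 6 + 3 + 2 + 1 + 0 = 18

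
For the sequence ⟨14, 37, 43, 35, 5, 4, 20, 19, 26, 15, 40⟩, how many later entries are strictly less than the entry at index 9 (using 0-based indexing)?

0 such elements

The element at index 9 is 15.
Elements after it: 40
None of them are smaller than 15.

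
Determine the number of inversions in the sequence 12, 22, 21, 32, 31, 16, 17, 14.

16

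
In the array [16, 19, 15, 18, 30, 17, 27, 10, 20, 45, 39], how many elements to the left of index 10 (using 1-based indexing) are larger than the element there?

The element at index 10 is 45.
Elements before it: 16, 19, 15, 18, 30, 17, 27, 10, 20
None of them are larger than 45.

0 such elements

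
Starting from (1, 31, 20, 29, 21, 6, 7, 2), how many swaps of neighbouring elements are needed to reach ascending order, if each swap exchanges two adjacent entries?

18

Each adjacent swap fixes exactly one inversion, so the minimum swap count equals the number of inversions.
Count inversions — for each element, later elements that are smaller:
1: none → 0
31: 20, 29, 21, 6, 7, 2 → 6
20: 6, 7, 2 → 3
29: 21, 6, 7, 2 → 4
21: 6, 7, 2 → 3
6: 2 → 1
7: 2 → 1
2: none → 0
Total inversions: 0 + 6 + 3 + 4 + 3 + 1 + 1 + 0 = 18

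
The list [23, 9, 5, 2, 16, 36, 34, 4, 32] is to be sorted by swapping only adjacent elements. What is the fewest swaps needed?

16 adjacent swaps

Minimum adjacent swaps = number of inversions (each swap of adjacent out-of-order elements removes one inversion and no swap can remove more).
Count inversions — for each element, later elements that are smaller:
23: 9, 5, 2, 16, 4 → 5
9: 5, 2, 4 → 3
5: 2, 4 → 2
2: none → 0
16: 4 → 1
36: 34, 4, 32 → 3
34: 4, 32 → 2
4: none → 0
32: none → 0
Total inversions: 5 + 3 + 2 + 0 + 1 + 3 + 2 + 0 + 0 = 16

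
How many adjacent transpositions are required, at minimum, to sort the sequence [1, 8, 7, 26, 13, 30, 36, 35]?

Each adjacent swap fixes exactly one inversion, so the minimum swap count equals the number of inversions.
Count inversions — for each element, later elements that are smaller:
1: none → 0
8: 7 → 1
7: none → 0
26: 13 → 1
13: none → 0
30: none → 0
36: 35 → 1
35: none → 0
Total inversions: 0 + 1 + 0 + 1 + 0 + 0 + 1 + 0 = 3

Swaps: 3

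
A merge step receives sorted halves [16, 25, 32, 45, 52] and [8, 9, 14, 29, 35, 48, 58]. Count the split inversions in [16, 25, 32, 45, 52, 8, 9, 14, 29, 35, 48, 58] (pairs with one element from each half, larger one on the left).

Take each right-half value and tally the left-half values above it:
r = 8: 16, 25, 32, 45, 52 → 5
r = 9: 16, 25, 32, 45, 52 → 5
r = 14: 16, 25, 32, 45, 52 → 5
r = 29: 32, 45, 52 → 3
r = 35: 45, 52 → 2
r = 48: 52 → 1
r = 58: none → 0
Cross-inversions: 5 + 5 + 5 + 3 + 2 + 1 + 0 = 21

21 split inversions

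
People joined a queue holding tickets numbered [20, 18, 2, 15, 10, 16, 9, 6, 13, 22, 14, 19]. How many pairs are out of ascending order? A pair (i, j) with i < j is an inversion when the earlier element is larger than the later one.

Count, for each position, how many later elements it exceeds:
20: 10
18: 8
2: 0
15: 5
10: 2
16: 4
9: 1
6: 0
13: 0
22: 2
14: 0
19: 0
Sum: 10 + 8 + 0 + 5 + 2 + 4 + 1 + 0 + 0 + 2 + 0 + 0 = 32

32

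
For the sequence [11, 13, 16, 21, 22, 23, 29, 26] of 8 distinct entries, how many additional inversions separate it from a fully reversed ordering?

27

Maximum inversions for 8 distinct elements is C(8, 2) = 8·7/2 = 28.
Current inversions — for each element, count later smaller elements:
11: 0
13: 0
16: 0
21: 0
22: 0
23: 0
29: 1
26: 0
Current total: 0 + 0 + 0 + 0 + 0 + 0 + 1 + 0 = 1
Shortfall: 28 − 1 = 27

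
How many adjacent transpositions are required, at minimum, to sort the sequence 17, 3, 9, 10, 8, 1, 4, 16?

16

Minimum adjacent swaps = number of inversions (each swap of adjacent out-of-order elements removes one inversion and no swap can remove more).
Count inversions — for each element, later elements that are smaller:
17: 3, 9, 10, 8, 1, 4, 16 → 7
3: 1 → 1
9: 8, 1, 4 → 3
10: 8, 1, 4 → 3
8: 1, 4 → 2
1: none → 0
4: none → 0
16: none → 0
Total inversions: 7 + 1 + 3 + 3 + 2 + 0 + 0 + 0 = 16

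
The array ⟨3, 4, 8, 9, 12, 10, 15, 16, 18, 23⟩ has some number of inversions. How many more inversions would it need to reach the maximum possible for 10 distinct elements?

44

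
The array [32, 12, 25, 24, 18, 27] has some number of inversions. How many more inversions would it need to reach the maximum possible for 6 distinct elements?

Maximum inversions for 6 distinct elements is C(6, 2) = 6·5/2 = 15.
Current inversions — for each element, count later smaller elements:
32: 5
12: 0
25: 2
24: 1
18: 0
27: 0
Current total: 5 + 0 + 2 + 1 + 0 + 0 = 8
Shortfall: 15 − 8 = 7

7 inversions short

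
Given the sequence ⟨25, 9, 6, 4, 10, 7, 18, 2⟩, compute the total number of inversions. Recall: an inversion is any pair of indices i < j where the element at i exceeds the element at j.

18 out-of-order pairs

For each element, count later entries that are smaller:
25 → 9, 6, 4, 10, 7, 18, 2 → 7
9 → 6, 4, 7, 2 → 4
6 → 4, 2 → 2
4 → 2 → 1
10 → 7, 2 → 2
7 → 2 → 1
18 → 2 → 1
2 → none → 0
Sum: 7 + 4 + 2 + 1 + 2 + 1 + 1 + 0 = 18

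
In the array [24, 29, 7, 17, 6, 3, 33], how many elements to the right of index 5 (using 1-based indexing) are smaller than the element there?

1 such element

The element at index 5 is 6.
Elements after it: 3, 33
Those smaller than 6: 3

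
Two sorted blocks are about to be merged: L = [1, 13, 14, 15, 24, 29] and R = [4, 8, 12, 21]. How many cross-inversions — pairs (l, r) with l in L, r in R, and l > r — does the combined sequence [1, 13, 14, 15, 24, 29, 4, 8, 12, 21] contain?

For each element r of the right run, count left-run elements greater than r:
r = 4: 13, 14, 15, 24, 29 → 5
r = 8: 13, 14, 15, 24, 29 → 5
r = 12: 13, 14, 15, 24, 29 → 5
r = 21: 24, 29 → 2
Cross-inversions: 5 + 5 + 5 + 2 = 17

There are 17 cross-inversions.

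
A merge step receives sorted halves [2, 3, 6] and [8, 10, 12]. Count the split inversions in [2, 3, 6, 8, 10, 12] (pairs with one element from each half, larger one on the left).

0

Count, for every r in R, how many entries of L exceed r:
r = 8: none → 0
r = 10: none → 0
r = 12: none → 0
Cross-inversions: 0 + 0 + 0 = 0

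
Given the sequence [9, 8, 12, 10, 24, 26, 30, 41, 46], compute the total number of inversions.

There are 2 inversions.

Element-by-element contributions:
9: 1
8: 0
12: 1
10: 0
24: 0
26: 0
30: 0
41: 0
46: 0
Sum: 1 + 0 + 1 + 0 + 0 + 0 + 0 + 0 + 0 = 2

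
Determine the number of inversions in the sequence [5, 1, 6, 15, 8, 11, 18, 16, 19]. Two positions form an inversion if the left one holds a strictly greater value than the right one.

4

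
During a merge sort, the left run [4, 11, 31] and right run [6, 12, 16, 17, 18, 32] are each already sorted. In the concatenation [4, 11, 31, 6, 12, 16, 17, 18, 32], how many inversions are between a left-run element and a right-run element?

Take each right-half value and tally the left-half values above it:
r = 6: 11, 31 → 2
r = 12: 31 → 1
r = 16: 31 → 1
r = 17: 31 → 1
r = 18: 31 → 1
r = 32: none → 0
Cross-inversions: 2 + 1 + 1 + 1 + 1 + 0 = 6

There are 6 split inversions.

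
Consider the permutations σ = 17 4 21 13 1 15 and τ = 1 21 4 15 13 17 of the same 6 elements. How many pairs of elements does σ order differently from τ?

Assign each item its position (1..6) in the first ordering, then rewrite the second ordering as that position sequence:
positions: 17→1, 4→2, 21→3, 13→4, 1→5, 15→6
second ordering as positions: [5, 3, 2, 6, 4, 1]
Discordant pairs = inversions in this position sequence.
5: 3, 2, 4, 1 → 4
3: 2, 1 → 2
2: 1 → 1
6: 4, 1 → 2
4: 1 → 1
1: 0
Total: 4 + 2 + 1 + 2 + 1 + 0 = 10

Discordant pairs: 10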